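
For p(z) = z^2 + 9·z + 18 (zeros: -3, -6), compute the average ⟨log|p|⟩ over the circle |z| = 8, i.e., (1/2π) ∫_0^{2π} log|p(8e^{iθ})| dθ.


Zeros: -6, -3; r = 8.
Inside |z| < r: -6, -3. Outside (|z| ≥ r): ∅.
p(0) = 18, so log|p(0)| = log(18) = 2.8904.
Apply Jensen: I(r) = log|p(0)| + Σ_k log(r/|z_k|), summed over zeros inside |z| < r.
  log(r/|z_k|) for z_k = -3: log(8/3) = 0.9808
  log(r/|z_k|) for z_k = -6: log(8/6) = 0.2877
Sum over inside zeros: 1.2685.
I(r) = log|p(0)| + (inside sum) = 2.8904 + 1.2685 = 4.1589.
Closed form (all zeros inside, monic): I(r) = n·log(r) = 2·log(8) = 4.1589. ✓

I(r) ≈ 4.1589.


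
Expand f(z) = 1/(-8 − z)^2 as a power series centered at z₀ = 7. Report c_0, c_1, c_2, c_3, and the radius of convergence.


Let w = z − z₀, so z = z₀ + w.
Then -8 − z = -8 − (z₀ + w) = (-8 − z₀) − w = -15 − w.
f(z) = 1/(-15 − w)^2 = (1/(-15)^2) · (1 − w/(-15))^{−2}.
By the binomial series (1−u)^{−2} = Σ_{n≥0} C(n+1, 1) u^n for |u|<1, with u = w/(-15):
  c_n = C(n+1, 1) / (-15)^(n+2).
  c_0 = 1/(-15)^2 = 1/225.
  c_1 = 2/(-15)^3 = -2/3375.
  c_2 = 3/(-15)^4 = 1/16875.
  c_3 = 4/(-15)^5 = -4/759375.
The series is valid for |w/d| < 1, i.e. |z − z₀| < |d|.
Radius of convergence: R = |-8 − z₀| = |-15| = 15 (distance from z₀ to the singularity z = -8).

c_0 = 1/225, c_1 = -2/3375, c_2 = 1/16875, c_3 = -4/759375; R = 15.


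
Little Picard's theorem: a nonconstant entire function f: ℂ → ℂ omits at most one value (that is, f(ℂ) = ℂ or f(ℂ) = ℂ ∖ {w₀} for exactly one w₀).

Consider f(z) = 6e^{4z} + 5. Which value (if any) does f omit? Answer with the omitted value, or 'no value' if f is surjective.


Little Picard bounds the complement of f(ℂ) to at most one point.
e^{4z} is never zero on ℂ, so 6·e^{4z} takes every value in ℂ ∖ {0}. Adding 5 shifts the range to ℂ ∖ {5}. Thus f omits exactly the value 5.

Omitted value: 5.


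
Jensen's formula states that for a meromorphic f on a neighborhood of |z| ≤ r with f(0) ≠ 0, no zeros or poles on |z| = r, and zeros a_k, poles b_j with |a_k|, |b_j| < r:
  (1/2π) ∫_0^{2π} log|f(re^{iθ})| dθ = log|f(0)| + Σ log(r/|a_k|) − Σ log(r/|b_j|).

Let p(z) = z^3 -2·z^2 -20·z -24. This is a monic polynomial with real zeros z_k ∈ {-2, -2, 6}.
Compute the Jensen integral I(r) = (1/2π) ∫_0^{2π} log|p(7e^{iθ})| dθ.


Zeros: -2, -2, 6; r = 7.
Inside |z| < r: -2, -2, 6. Outside (|z| ≥ r): ∅.
p(0) = -24, so log|p(0)| = log(24) = 3.1781.
Apply Jensen: I(r) = log|p(0)| + Σ_k log(r/|z_k|), summed over zeros inside |z| < r.
  log(r/|z_k|) for z_k = -2: log(7/2) = 1.2528
  log(r/|z_k|) for z_k = -2: log(7/2) = 1.2528
  log(r/|z_k|) for z_k = 6: log(7/6) = 0.1542
Sum over inside zeros: 2.6597.
I(r) = log|p(0)| + (inside sum) = 3.1781 + 2.6597 = 5.8377.
Closed form (all zeros inside, monic): I(r) = n·log(r) = 3·log(7) = 5.8377. ✓

I(r) ≈ 5.8377.


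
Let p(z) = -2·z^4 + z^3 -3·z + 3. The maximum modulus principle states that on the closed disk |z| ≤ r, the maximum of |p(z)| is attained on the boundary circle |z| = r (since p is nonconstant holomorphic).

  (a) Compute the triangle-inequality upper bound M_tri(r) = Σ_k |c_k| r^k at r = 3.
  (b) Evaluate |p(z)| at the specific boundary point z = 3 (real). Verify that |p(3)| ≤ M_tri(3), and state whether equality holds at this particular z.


Coefficients: c_0 = 3, c_1 = -3, c_2 = 0, c_3 = 1, c_4 = -2. Radius r = 3.
Part (a). Triangle bound: M_tri(r) = Σ_k |c_k| r^k
  = |3|·3^0 + |-3|·3^1 + |0|·3^2 + |1|·3^3 + |-2|·3^4
  = 3 + 9 + 0 + 27 + 162 = 201.
This bounds M(r) := max_{|z|=r} |p(z)| from above; equality holds iff all terms c_k z^k can be made to align in phase at a single z on |z|=r.
Part (b). At z = 3 (real, on the circle |z| = r):
  p(3) = (3)·3^0 + (-3)·3^1 + (0)·3^2 + (1)·3^3 + (-2)·3^4 = -141.
  |p(3)| = 141.
Check: |p(3)| = 141 ≤ 201 = M_tri(3). ✓ Equality does not hold at z = 3 (the coefficients have mixed signs, so the terms do not all align in phase there).

M_tri(3) = 201; |p(3)| = 141; equality at z=3: no.


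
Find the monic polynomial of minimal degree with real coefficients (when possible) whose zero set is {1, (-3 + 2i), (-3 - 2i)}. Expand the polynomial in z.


The polynomial is p(z) = ∏_{α ∈ S} (z − α), where S = {1, (-3 + 2i), (-3 - 2i)}.
Expanding the product yields: p(z) = z^3 + 5·z^2 + 7·z -13.
Note conjugate pairs combine to real quadratics: (z − (-3+2i))(z − (-3−2i)) = z² + 6z + 13.
The resulting polynomial has degree 3 and real coefficients as required.

p(z) = z^3 + 5·z^2 + 7·z -13.


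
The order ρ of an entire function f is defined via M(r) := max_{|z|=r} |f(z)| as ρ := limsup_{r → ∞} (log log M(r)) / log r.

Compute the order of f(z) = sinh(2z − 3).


sinh(w) is a linear combination of e^{iw} and e^{−iw} (or e^w, e^{−w} in the hyperbolic case), so |sinh(w)| ≤ e^{|w|}. With w = 2z − 3, |w| ≤ 2|z| + 3 = 2r + 3 on |z| = r, giving M(r) ≤ e^{2r + 3}, so ρ ≤ 1. On a suitable ray (z = it for sin/cos; z = t for sinh/cosh, t real → ∞), |sinh(2z − 3)| grows like e^{2|t|}/2, so ρ ≥ 1. Hence ρ = 1.
Therefore ρ = 1.

Order ρ = 1.


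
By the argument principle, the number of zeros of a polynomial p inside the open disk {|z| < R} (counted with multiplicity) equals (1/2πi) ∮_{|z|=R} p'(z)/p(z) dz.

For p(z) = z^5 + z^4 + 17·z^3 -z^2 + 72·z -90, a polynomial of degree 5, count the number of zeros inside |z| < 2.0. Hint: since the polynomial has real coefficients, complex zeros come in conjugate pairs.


The zeros of p are: (0 + 3i), (0 - 3i), (-1 + 3i), (-1 - 3i), 1.
Their magnitudes are: 3, 3, 3.162, 3.162, 1.
Zeros with |z| < R = 2.0: 1.
Count = 1.
By the argument principle, (1/2πi) ∮_{|z|=R} p'(z)/p(z) dz equals exactly this count.

Number of zeros inside |z| < 2.0: 1.


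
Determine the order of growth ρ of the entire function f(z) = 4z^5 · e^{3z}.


M(r) = max_{|z|=r} |4|·|z|^5·|e^{3z}| = 4·r^5 · e^{3r^1} (the factors attain their maxima compatibly on |z|=r). Then log M(r) = log 4 + 5·log r + 3r^1, dominated by the last term, so log log M(r) ~ 1·log r. The polynomial factor 4z^5 contributes only a log r term and does not affect the order. ρ = 1.
Therefore ρ = 1.

Order ρ = 1.


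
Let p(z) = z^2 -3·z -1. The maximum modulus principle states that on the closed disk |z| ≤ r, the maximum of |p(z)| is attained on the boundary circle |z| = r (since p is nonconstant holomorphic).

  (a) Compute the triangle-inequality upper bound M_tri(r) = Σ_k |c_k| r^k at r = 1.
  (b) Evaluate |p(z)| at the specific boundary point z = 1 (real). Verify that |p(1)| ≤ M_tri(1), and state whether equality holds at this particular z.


Coefficients: c_0 = -1, c_1 = -3, c_2 = 1. Radius r = 1.
Part (a). Triangle bound: M_tri(r) = Σ_k |c_k| r^k
  = |-1|·1^0 + |-3|·1^1 + |1|·1^2
  = 1 + 3 + 1 = 5.
This bounds M(r) := max_{|z|=r} |p(z)| from above; equality holds iff all terms c_k z^k can be made to align in phase at a single z on |z|=r.
Part (b). At z = 1 (real, on the circle |z| = r):
  p(1) = (-1)·1^0 + (-3)·1^1 + (1)·1^2 = -3.
  |p(1)| = 3.
Check: |p(1)| = 3 ≤ 5 = M_tri(1). ✓ Equality does not hold at z = 1 (the coefficients have mixed signs, so the terms do not all align in phase there).

M_tri(1) = 5; |p(1)| = 3; equality at z=1: no.


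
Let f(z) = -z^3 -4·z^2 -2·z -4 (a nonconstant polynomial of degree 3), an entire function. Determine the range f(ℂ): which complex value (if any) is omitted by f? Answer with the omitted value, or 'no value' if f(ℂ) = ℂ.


Little Picard bounds the complement of f(ℂ) to at most one point.
For every w ∈ ℂ, the equation p(z) − w = 0 is a nonconstant polynomial in z and hence has at least one root by the fundamental theorem of algebra. So p is surjective onto ℂ, omitting no value.

Omitted value: no value.


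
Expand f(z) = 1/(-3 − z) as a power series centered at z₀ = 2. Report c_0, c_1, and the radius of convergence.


Let w = z − z₀, so z = z₀ + w.
Then -3 − z = -3 − (z₀ + w) = (-3 − z₀) − w = -5 − w.
f(z) = 1/(-5 − w) = (1/(-5)) · 1/(1 − w/(-5)) = Σ_{n≥0} w^n / (-5)^(n+1).
So c_n = 1/(-5)^(n+1):
  c_0 = 1/(-5)^1 = -1/5.
  c_1 = 1/(-5)^2 = 1/25.
The series is valid for |w/d| < 1, i.e. |z − z₀| < |d|.
Radius of convergence: R = |-3 − z₀| = |-5| = 5 (distance from z₀ to the singularity z = -3).

c_0 = -1/5, c_1 = 1/25; R = 5.


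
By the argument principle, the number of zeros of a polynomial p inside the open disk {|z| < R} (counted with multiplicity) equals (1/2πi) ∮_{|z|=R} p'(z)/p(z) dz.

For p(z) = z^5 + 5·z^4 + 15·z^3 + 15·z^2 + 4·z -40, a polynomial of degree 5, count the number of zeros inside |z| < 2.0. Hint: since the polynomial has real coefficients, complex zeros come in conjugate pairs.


The zeros of p are: (-1 + 2i), (-1 - 2i), (-2 + 2i), (-2 - 2i), 1.
Their magnitudes are: 2.236, 2.236, 2.828, 2.828, 1.
Zeros with |z| < R = 2.0: 1.
Count = 1.
By the argument principle, (1/2πi) ∮_{|z|=R} p'(z)/p(z) dz equals exactly this count.

Number of zeros inside |z| < 2.0: 1.


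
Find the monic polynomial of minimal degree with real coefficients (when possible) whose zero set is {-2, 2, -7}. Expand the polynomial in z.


The polynomial is p(z) = ∏_{α ∈ S} (z − α), where S = {-2, 2, -7}.
Expanding the product yields: p(z) = z^3 + 7·z^2 -4·z -28.
The resulting polynomial has degree 3 and real coefficients as required.

p(z) = z^3 + 7·z^2 -4·z -28.


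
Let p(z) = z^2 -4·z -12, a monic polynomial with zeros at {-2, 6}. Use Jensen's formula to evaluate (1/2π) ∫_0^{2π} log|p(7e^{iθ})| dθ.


Zeros: -2, 6; r = 7.
Inside |z| < r: -2, 6. Outside (|z| ≥ r): ∅.
p(0) = -12, so log|p(0)| = log(12) = 2.4849.
Apply Jensen: I(r) = log|p(0)| + Σ_k log(r/|z_k|), summed over zeros inside |z| < r.
  log(r/|z_k|) for z_k = -2: log(7/2) = 1.2528
  log(r/|z_k|) for z_k = 6: log(7/6) = 0.1542
Sum over inside zeros: 1.4069.
I(r) = log|p(0)| + (inside sum) = 2.4849 + 1.4069 = 3.8918.
Closed form (all zeros inside, monic): I(r) = n·log(r) = 2·log(7) = 3.8918. ✓

I(r) ≈ 3.8918.


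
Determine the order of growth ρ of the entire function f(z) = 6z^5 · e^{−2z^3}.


M(r) = max_{|z|=r} |6|·|z|^5·|e^{−2z^3}| = 6·r^5 · e^{2r^3} (the factors attain their maxima compatibly on |z|=r). Then log M(r) = log 6 + 5·log r + 2r^3, dominated by the last term, so log log M(r) ~ 3·log r. The polynomial factor 6z^5 contributes only a log r term and does not affect the order. ρ = 3.
Therefore ρ = 3.

Order ρ = 3.


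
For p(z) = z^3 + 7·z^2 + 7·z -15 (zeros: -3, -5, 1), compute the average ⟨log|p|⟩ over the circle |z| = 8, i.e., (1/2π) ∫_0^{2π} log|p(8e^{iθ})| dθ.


Zeros: -5, -3, 1; r = 8.
Inside |z| < r: -5, -3, 1. Outside (|z| ≥ r): ∅.
p(0) = -15, so log|p(0)| = log(15) = 2.7081.
Apply Jensen: I(r) = log|p(0)| + Σ_k log(r/|z_k|), summed over zeros inside |z| < r.
  log(r/|z_k|) for z_k = -3: log(8/3) = 0.9808
  log(r/|z_k|) for z_k = -5: log(8/5) = 0.4700
  log(r/|z_k|) for z_k = 1: log(8/1) = 2.0794
Sum over inside zeros: 3.5303.
I(r) = log|p(0)| + (inside sum) = 2.7081 + 3.5303 = 6.2383.
Closed form (all zeros inside, monic): I(r) = n·log(r) = 3·log(8) = 6.2383. ✓

I(r) ≈ 6.2383.


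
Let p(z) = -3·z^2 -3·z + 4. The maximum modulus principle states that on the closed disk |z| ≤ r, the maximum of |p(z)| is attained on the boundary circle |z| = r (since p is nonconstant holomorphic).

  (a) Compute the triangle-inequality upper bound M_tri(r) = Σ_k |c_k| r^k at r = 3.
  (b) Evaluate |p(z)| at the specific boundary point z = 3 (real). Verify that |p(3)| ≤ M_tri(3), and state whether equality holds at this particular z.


Coefficients: c_0 = 4, c_1 = -3, c_2 = -3. Radius r = 3.
Part (a). Triangle bound: M_tri(r) = Σ_k |c_k| r^k
  = |4|·3^0 + |-3|·3^1 + |-3|·3^2
  = 4 + 9 + 27 = 40.
This bounds M(r) := max_{|z|=r} |p(z)| from above; equality holds iff all terms c_k z^k can be made to align in phase at a single z on |z|=r.
Part (b). At z = 3 (real, on the circle |z| = r):
  p(3) = (4)·3^0 + (-3)·3^1 + (-3)·3^2 = -32.
  |p(3)| = 32.
Check: |p(3)| = 32 ≤ 40 = M_tri(3). ✓ Equality does not hold at z = 3 (the coefficients have mixed signs, so the terms do not all align in phase there).

M_tri(3) = 40; |p(3)| = 32; equality at z=3: no.


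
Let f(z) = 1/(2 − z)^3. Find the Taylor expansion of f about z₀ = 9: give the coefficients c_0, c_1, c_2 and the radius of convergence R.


Let w = z − z₀, so z = z₀ + w.
Then 2 − z = 2 − (z₀ + w) = (2 − z₀) − w = -7 − w.
f(z) = 1/(-7 − w)^3 = (1/(-7)^3) · (1 − w/(-7))^{−3}.
By the binomial series (1−u)^{−3} = Σ_{n≥0} C(n+2, 2) u^n for |u|<1, with u = w/(-7):
  c_n = C(n+2, 2) / (-7)^(n+3).
  c_0 = 1/(-7)^3 = -1/343.
  c_1 = 3/(-7)^4 = 3/2401.
  c_2 = 6/(-7)^5 = -6/16807.
The series is valid for |w/d| < 1, i.e. |z − z₀| < |d|.
Radius of convergence: R = |2 − z₀| = |-7| = 7 (distance from z₀ to the singularity z = 2).

c_0 = -1/343, c_1 = 3/2401, c_2 = -6/16807; R = 7.


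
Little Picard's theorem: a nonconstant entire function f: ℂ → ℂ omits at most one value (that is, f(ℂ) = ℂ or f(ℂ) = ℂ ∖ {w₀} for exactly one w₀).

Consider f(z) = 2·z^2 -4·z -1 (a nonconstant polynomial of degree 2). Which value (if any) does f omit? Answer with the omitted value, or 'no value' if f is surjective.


Little Picard bounds the complement of f(ℂ) to at most one point.
For every w ∈ ℂ, the equation p(z) − w = 0 is a nonconstant polynomial in z and hence has at least one root by the fundamental theorem of algebra. So p is surjective onto ℂ, omitting no value.

Omitted value: no value.


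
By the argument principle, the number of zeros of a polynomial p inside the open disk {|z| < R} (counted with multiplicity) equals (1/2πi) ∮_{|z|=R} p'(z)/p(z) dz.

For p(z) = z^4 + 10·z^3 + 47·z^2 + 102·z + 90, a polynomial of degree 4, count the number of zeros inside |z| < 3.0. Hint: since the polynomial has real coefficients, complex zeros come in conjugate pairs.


The zeros of p are: (-2 + 1i), (-2 - 1i), (-3 + 3i), (-3 - 3i).
Their magnitudes are: 2.236, 2.236, 4.243, 4.243.
Zeros with |z| < R = 3.0: (-2 + 1i), (-2 - 1i).
Count = 2.
By the argument principle, (1/2πi) ∮_{|z|=R} p'(z)/p(z) dz equals exactly this count.

Number of zeros inside |z| < 3.0: 2.


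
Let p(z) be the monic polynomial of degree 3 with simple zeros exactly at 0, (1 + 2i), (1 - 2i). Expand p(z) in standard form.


The polynomial is p(z) = ∏_{α ∈ S} (z − α), where S = {0, (1 + 2i), (1 - 2i)}.
Expanding the product yields: p(z) = z^3 -2·z^2 + 5·z.
Note conjugate pairs combine to real quadratics: (z − (1+2i))(z − (1−2i)) = z² − 2z + 5.
The resulting polynomial has degree 3 and real coefficients as required.

p(z) = z^3 -2·z^2 + 5·z.


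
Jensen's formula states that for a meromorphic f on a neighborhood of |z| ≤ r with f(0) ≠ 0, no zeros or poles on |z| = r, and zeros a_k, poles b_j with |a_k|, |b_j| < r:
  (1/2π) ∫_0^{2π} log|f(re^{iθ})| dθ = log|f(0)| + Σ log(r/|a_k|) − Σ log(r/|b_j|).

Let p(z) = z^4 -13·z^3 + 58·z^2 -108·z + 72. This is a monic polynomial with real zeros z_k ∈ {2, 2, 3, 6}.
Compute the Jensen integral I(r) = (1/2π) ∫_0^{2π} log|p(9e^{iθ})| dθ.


Zeros: 2, 2, 3, 6; r = 9.
Inside |z| < r: 2, 2, 3, 6. Outside (|z| ≥ r): ∅.
p(0) = 72, so log|p(0)| = log(72) = 4.2767.
Apply Jensen: I(r) = log|p(0)| + Σ_k log(r/|z_k|), summed over zeros inside |z| < r.
  log(r/|z_k|) for z_k = 2: log(9/2) = 1.5041
  log(r/|z_k|) for z_k = 2: log(9/2) = 1.5041
  log(r/|z_k|) for z_k = 3: log(9/3) = 1.0986
  log(r/|z_k|) for z_k = 6: log(9/6) = 0.4055
Sum over inside zeros: 4.5122.
I(r) = log|p(0)| + (inside sum) = 4.2767 + 4.5122 = 8.7889.
Closed form (all zeros inside, monic): I(r) = n·log(r) = 4·log(9) = 8.7889. ✓

I(r) ≈ 8.7889.


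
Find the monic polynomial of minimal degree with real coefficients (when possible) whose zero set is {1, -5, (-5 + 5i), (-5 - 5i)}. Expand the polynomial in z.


The polynomial is p(z) = ∏_{α ∈ S} (z − α), where S = {1, -5, (-5 + 5i), (-5 - 5i)}.
Expanding the product yields: p(z) = z^4 + 14·z^3 + 85·z^2 + 150·z -250.
Note conjugate pairs combine to real quadratics: (z − (-5+5i))(z − (-5−5i)) = z² + 10z + 50.
The resulting polynomial has degree 4 and real coefficients as required.

p(z) = z^4 + 14·z^3 + 85·z^2 + 150·z -250.


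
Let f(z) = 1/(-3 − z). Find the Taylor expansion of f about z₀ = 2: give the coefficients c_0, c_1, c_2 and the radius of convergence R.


Let w = z − z₀, so z = z₀ + w.
Then -3 − z = -3 − (z₀ + w) = (-3 − z₀) − w = -5 − w.
f(z) = 1/(-5 − w) = (1/(-5)) · 1/(1 − w/(-5)) = Σ_{n≥0} w^n / (-5)^(n+1).
So c_n = 1/(-5)^(n+1):
  c_0 = 1/(-5)^1 = -1/5.
  c_1 = 1/(-5)^2 = 1/25.
  c_2 = 1/(-5)^3 = -1/125.
The series is valid for |w/d| < 1, i.e. |z − z₀| < |d|.
Radius of convergence: R = |-3 − z₀| = |-5| = 5 (distance from z₀ to the singularity z = -3).

c_0 = -1/5, c_1 = 1/25, c_2 = -1/125; R = 5.


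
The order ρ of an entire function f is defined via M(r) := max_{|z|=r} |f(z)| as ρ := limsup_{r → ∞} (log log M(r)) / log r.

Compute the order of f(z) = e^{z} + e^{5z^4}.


Each summand is entire of order 1 and 4 respectively (as in the single-exponential case). The order of a sum is at most the max of the orders, so ρ ≤ 4. For the lower bound: on |z|=r choose arg z so that 5z^4 is real positive; then |e^{5z^4}| = e^{5r^4} while |e^{1z}| ≤ e^{1r^1} = o(e^{5r^4}). So |f| ≥ e^{5r^4}(1 − o(1)) and ρ ≥ 4. Hence ρ = max(1, 4) = 4.
Therefore ρ = 4.

Order ρ = 4.


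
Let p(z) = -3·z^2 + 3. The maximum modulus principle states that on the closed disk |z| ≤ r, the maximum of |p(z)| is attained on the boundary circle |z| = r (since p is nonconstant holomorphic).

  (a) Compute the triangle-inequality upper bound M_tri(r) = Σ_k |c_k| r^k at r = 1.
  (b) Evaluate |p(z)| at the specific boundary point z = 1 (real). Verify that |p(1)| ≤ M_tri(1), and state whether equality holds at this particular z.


Coefficients: c_0 = 3, c_1 = 0, c_2 = -3. Radius r = 1.
Part (a). Triangle bound: M_tri(r) = Σ_k |c_k| r^k
  = |3|·1^0 + |0|·1^1 + |-3|·1^2
  = 3 + 0 + 3 = 6.
This bounds M(r) := max_{|z|=r} |p(z)| from above; equality holds iff all terms c_k z^k can be made to align in phase at a single z on |z|=r.
Part (b). At z = 1 (real, on the circle |z| = r):
  p(1) = (3)·1^0 + (0)·1^1 + (-3)·1^2 = 0.
  |p(1)| = 0.
Check: |p(1)| = 0 ≤ 6 = M_tri(1). ✓ Equality does not hold at z = 1 (the coefficients have mixed signs, so the terms do not all align in phase there).

M_tri(1) = 6; |p(1)| = 0; equality at z=1: no.


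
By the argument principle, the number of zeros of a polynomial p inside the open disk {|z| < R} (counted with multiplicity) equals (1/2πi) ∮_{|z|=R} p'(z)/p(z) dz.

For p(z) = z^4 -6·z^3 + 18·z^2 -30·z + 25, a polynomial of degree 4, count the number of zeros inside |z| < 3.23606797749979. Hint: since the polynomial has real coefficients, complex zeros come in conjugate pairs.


The zeros of p are: (2 + 1i), (2 - 1i), (1 + 2i), (1 - 2i).
Their magnitudes are: 2.236, 2.236, 2.236, 2.236.
Zeros with |z| < R = 3.23606797749979: (2 + 1i), (2 - 1i), (1 + 2i), (1 - 2i).
Count = 4.
By the argument principle, (1/2πi) ∮_{|z|=R} p'(z)/p(z) dz equals exactly this count.

Number of zeros inside |z| < 3.23606797749979: 4.


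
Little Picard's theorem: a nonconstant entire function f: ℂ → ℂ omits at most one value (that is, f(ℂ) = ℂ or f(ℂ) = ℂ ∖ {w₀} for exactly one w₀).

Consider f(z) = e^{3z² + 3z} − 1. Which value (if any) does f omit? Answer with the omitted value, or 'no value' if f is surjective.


Little Picard bounds the complement of f(ℂ) to at most one point.
The exponent g(z) = 3z² + 3z is a nonconstant polynomial, hence surjective onto ℂ. So e^{g(z)} takes every value in {e^w : w ∈ ℂ} = ℂ ∖ {0}. Adding -1 shifts the range to ℂ ∖ {-1}. f omits exactly -1.

Omitted value: -1.


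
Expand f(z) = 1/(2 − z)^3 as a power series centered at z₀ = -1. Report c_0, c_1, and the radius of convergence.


Let w = z − z₀, so z = z₀ + w.
Then 2 − z = 2 − (z₀ + w) = (2 − z₀) − w = 3 − w.
f(z) = 1/(3 − w)^3 = (1/(3)^3) · (1 − w/(3))^{−3}.
By the binomial series (1−u)^{−3} = Σ_{n≥0} C(n+2, 2) u^n for |u|<1, with u = w/(3):
  c_n = C(n+2, 2) / (3)^(n+3).
  c_0 = 1/(3)^3 = 1/27.
  c_1 = 3/(3)^4 = 1/27.
The series is valid for |w/d| < 1, i.e. |z − z₀| < |d|.
Radius of convergence: R = |2 − z₀| = |3| = 3 (distance from z₀ to the singularity z = 2).

c_0 = 1/27, c_1 = 1/27; R = 3.


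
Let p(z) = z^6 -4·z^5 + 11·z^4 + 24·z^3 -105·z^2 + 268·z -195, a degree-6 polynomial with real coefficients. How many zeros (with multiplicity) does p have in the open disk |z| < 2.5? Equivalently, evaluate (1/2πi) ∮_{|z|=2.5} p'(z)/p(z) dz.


The zeros of p are: (2 + 3i), (2 - 3i), (1 + 2i), (1 - 2i), 1, -3.
Their magnitudes are: 3.606, 3.606, 2.236, 2.236, 1, 3.
Zeros with |z| < R = 2.5: (1 + 2i), (1 - 2i), 1.
Count = 3.
By the argument principle, (1/2πi) ∮_{|z|=R} p'(z)/p(z) dz equals exactly this count.

Number of zeros inside |z| < 2.5: 3.


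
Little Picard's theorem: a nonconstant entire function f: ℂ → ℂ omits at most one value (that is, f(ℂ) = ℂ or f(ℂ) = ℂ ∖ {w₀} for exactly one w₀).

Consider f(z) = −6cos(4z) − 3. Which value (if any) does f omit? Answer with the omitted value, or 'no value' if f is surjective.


Little Picard bounds the complement of f(ℂ) to at most one point.
cos is entire and surjective onto ℂ: for every w ∈ ℂ, cos(ζ) = w has a solution ζ ∈ ℂ (e.g., via the complex inverse arccos). With ζ = 4z this gives z = ζ/(4). Then -6·cos(4z) takes every value in -6·ℂ = ℂ, and adding -3 is a bijection of ℂ. So f is surjective and omits no value. (Note: only on the real line is cos bounded by [−1, 1].)

Omitted value: no value.


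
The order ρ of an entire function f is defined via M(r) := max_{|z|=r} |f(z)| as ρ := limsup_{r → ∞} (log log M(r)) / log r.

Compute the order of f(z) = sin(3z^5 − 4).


Write sin(w) = (e^{iw} ± e^{−iw})/(2 or 2i), so |sin(w)| ≤ e^{|w|}. With w = 3z^5 − 4, |w| ≤ 3r^5 + 4 on |z|=r, giving M(r) ≤ e^{3r^5 + 4} and ρ ≤ 5. For the lower bound, choose z on |z|=r with 3z^5 purely imaginary of modulus 3r^5; then |sin(3z^5 − 4)| grows like e^{3r^5}/2, so ρ ≥ 5. Hence ρ = 5.
Therefore ρ = 5.

Order ρ = 5.


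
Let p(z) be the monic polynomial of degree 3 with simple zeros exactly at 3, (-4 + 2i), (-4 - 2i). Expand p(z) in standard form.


The polynomial is p(z) = ∏_{α ∈ S} (z − α), where S = {3, (-4 + 2i), (-4 - 2i)}.
Expanding the product yields: p(z) = z^3 + 5·z^2 -4·z -60.
Note conjugate pairs combine to real quadratics: (z − (-4+2i))(z − (-4−2i)) = z² + 8z + 20.
The resulting polynomial has degree 3 and real coefficients as required.

p(z) = z^3 + 5·z^2 -4·z -60.


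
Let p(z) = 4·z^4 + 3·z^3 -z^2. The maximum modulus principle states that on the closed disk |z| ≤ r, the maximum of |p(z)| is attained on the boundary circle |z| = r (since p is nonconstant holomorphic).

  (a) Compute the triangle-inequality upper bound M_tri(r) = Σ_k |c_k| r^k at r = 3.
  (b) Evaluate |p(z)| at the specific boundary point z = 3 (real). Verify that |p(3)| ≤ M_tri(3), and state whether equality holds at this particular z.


Coefficients: c_0 = 0, c_1 = 0, c_2 = -1, c_3 = 3, c_4 = 4. Radius r = 3.
Part (a). Triangle bound: M_tri(r) = Σ_k |c_k| r^k
  = |0|·3^0 + |0|·3^1 + |-1|·3^2 + |3|·3^3 + |4|·3^4
  = 0 + 0 + 9 + 81 + 324 = 414.
This bounds M(r) := max_{|z|=r} |p(z)| from above; equality holds iff all terms c_k z^k can be made to align in phase at a single z on |z|=r.
Part (b). At z = 3 (real, on the circle |z| = r):
  p(3) = (0)·3^0 + (0)·3^1 + (-1)·3^2 + (3)·3^3 + (4)·3^4 = 396.
  |p(3)| = 396.
Check: |p(3)| = 396 ≤ 414 = M_tri(3). ✓ Equality does not hold at z = 3 (the coefficients have mixed signs, so the terms do not all align in phase there).

M_tri(3) = 414; |p(3)| = 396; equality at z=3: no.


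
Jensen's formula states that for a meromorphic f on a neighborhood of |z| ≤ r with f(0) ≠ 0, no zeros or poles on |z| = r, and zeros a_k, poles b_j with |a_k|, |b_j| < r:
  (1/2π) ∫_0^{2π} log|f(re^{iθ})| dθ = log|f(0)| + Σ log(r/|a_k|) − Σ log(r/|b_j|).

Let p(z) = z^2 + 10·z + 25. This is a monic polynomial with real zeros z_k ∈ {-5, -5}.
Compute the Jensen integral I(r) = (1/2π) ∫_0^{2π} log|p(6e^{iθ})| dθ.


Zeros: -5, -5; r = 6.
Inside |z| < r: -5, -5. Outside (|z| ≥ r): ∅.
p(0) = 25, so log|p(0)| = log(25) = 3.2189.
Apply Jensen: I(r) = log|p(0)| + Σ_k log(r/|z_k|), summed over zeros inside |z| < r.
  log(r/|z_k|) for z_k = -5: log(6/5) = 0.1823
  log(r/|z_k|) for z_k = -5: log(6/5) = 0.1823
Sum over inside zeros: 0.3646.
I(r) = log|p(0)| + (inside sum) = 3.2189 + 0.3646 = 3.5835.
Closed form (all zeros inside, monic): I(r) = n·log(r) = 2·log(6) = 3.5835. ✓

I(r) ≈ 3.5835.


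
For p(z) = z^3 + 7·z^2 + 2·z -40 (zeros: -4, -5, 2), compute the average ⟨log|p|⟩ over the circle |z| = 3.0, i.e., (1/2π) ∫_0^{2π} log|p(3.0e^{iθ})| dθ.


Zeros: -5, -4, 2; r = 3.0.
Inside |z| < r: 2. Outside (|z| ≥ r): -5, -4.
p(0) = -40, so log|p(0)| = log(40) = 3.6889.
Apply Jensen: I(r) = log|p(0)| + Σ_k log(r/|z_k|), summed over zeros inside |z| < r.
  log(r/|z_k|) for z_k = 2: log(3.0/2) = 0.4055
  Outside zeros (-5, -4) contribute nothing to the Jensen sum.
Sum over inside zeros: 0.4055.
I(r) = log|p(0)| + (inside sum) = 3.6889 + 0.4055 = 4.0943.
Note: since some zeros are outside |z| ≤ r, the simplified n·log(r) form does NOT apply — only the inside zeros contribute.

I(r) ≈ 4.0943.


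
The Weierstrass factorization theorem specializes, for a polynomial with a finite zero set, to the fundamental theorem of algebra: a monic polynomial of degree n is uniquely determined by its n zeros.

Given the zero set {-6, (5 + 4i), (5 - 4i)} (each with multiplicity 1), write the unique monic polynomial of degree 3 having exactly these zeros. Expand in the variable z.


The polynomial is p(z) = ∏_{α ∈ S} (z − α), where S = {-6, (5 + 4i), (5 - 4i)}.
Expanding the product yields: p(z) = z^3 -4·z^2 -19·z + 246.
Note conjugate pairs combine to real quadratics: (z − (5+4i))(z − (5−4i)) = z² − 10z + 41.
The resulting polynomial has degree 3 and real coefficients as required.

p(z) = z^3 -4·z^2 -19·z + 246.


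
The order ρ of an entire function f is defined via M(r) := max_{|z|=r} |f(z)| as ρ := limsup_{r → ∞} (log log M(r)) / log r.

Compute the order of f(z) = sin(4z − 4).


sin(w) is a linear combination of e^{iw} and e^{−iw} (or e^w, e^{−w} in the hyperbolic case), so |sin(w)| ≤ e^{|w|}. With w = 4z − 4, |w| ≤ 4|z| + 4 = 4r + 4 on |z| = r, giving M(r) ≤ e^{4r + 4}, so ρ ≤ 1. On a suitable ray (z = it for sin/cos; z = t for sinh/cosh, t real → ∞), |sin(4z − 4)| grows like e^{4|t|}/2, so ρ ≥ 1. Hence ρ = 1.
Therefore ρ = 1.

Order ρ = 1.


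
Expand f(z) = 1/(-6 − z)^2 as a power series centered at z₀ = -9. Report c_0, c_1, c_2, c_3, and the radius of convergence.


Let w = z − z₀, so z = z₀ + w.
Then -6 − z = -6 − (z₀ + w) = (-6 − z₀) − w = 3 − w.
f(z) = 1/(3 − w)^2 = (1/(3)^2) · (1 − w/(3))^{−2}.
By the binomial series (1−u)^{−2} = Σ_{n≥0} C(n+1, 1) u^n for |u|<1, with u = w/(3):
  c_n = C(n+1, 1) / (3)^(n+2).
  c_0 = 1/(3)^2 = 1/9.
  c_1 = 2/(3)^3 = 2/27.
  c_2 = 3/(3)^4 = 1/27.
  c_3 = 4/(3)^5 = 4/243.
The series is valid for |w/d| < 1, i.e. |z − z₀| < |d|.
Radius of convergence: R = |-6 − z₀| = |3| = 3 (distance from z₀ to the singularity z = -6).

c_0 = 1/9, c_1 = 2/27, c_2 = 1/27, c_3 = 4/243; R = 3.


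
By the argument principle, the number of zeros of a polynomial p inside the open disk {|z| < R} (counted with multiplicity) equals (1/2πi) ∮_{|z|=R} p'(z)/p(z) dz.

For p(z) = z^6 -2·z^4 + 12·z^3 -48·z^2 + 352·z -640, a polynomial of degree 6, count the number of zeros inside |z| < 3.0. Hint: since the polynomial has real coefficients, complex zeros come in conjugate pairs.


The zeros of p are: 2, -4, (2 + 2i), (2 - 2i), (-1 + 3i), (-1 - 3i).
Their magnitudes are: 2, 4, 2.828, 2.828, 3.162, 3.162.
Zeros with |z| < R = 3.0: 2, (2 + 2i), (2 - 2i).
Count = 3.
By the argument principle, (1/2πi) ∮_{|z|=R} p'(z)/p(z) dz equals exactly this count.

Number of zeros inside |z| < 3.0: 3.


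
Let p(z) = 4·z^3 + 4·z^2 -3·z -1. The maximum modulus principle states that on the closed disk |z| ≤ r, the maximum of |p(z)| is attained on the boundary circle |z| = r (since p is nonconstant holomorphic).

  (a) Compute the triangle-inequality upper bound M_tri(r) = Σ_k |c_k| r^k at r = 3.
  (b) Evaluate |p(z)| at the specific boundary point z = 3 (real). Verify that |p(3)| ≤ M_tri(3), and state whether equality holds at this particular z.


Coefficients: c_0 = -1, c_1 = -3, c_2 = 4, c_3 = 4. Radius r = 3.
Part (a). Triangle bound: M_tri(r) = Σ_k |c_k| r^k
  = |-1|·3^0 + |-3|·3^1 + |4|·3^2 + |4|·3^3
  = 1 + 9 + 36 + 108 = 154.
This bounds M(r) := max_{|z|=r} |p(z)| from above; equality holds iff all terms c_k z^k can be made to align in phase at a single z on |z|=r.
Part (b). At z = 3 (real, on the circle |z| = r):
  p(3) = (-1)·3^0 + (-3)·3^1 + (4)·3^2 + (4)·3^3 = 134.
  |p(3)| = 134.
Check: |p(3)| = 134 ≤ 154 = M_tri(3). ✓ Equality does not hold at z = 3 (the coefficients have mixed signs, so the terms do not all align in phase there).

M_tri(3) = 154; |p(3)| = 134; equality at z=3: no.


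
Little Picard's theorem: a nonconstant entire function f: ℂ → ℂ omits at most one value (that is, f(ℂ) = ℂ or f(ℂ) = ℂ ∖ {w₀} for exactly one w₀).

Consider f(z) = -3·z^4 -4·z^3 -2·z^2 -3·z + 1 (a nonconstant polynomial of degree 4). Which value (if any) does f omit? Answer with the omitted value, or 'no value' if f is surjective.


Little Picard bounds the complement of f(ℂ) to at most one point.
For every w ∈ ℂ, the equation p(z) − w = 0 is a nonconstant polynomial in z and hence has at least one root by the fundamental theorem of algebra. So p is surjective onto ℂ, omitting no value.

Omitted value: no value.


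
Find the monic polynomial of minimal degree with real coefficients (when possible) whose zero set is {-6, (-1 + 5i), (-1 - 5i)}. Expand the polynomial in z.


The polynomial is p(z) = ∏_{α ∈ S} (z − α), where S = {-6, (-1 + 5i), (-1 - 5i)}.
Expanding the product yields: p(z) = z^3 + 8·z^2 + 38·z + 156.
Note conjugate pairs combine to real quadratics: (z − (-1+5i))(z − (-1−5i)) = z² + 2z + 26.
The resulting polynomial has degree 3 and real coefficients as required.

p(z) = z^3 + 8·z^2 + 38·z + 156.


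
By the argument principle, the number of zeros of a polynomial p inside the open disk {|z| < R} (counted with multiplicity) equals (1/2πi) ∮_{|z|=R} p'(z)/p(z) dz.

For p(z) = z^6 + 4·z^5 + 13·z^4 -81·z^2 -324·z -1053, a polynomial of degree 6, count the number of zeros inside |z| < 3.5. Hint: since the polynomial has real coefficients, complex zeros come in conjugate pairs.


The zeros of p are: -3, 3, (-2 + 3i), (-2 - 3i), (0 + 3i), (0 - 3i).
Their magnitudes are: 3, 3, 3.606, 3.606, 3, 3.
Zeros with |z| < R = 3.5: -3, 3, (0 + 3i), (0 - 3i).
Count = 4.
By the argument principle, (1/2πi) ∮_{|z|=R} p'(z)/p(z) dz equals exactly this count.

Number of zeros inside |z| < 3.5: 4.


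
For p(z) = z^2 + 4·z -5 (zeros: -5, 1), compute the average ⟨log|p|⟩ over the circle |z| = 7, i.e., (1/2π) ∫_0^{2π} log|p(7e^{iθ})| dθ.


Zeros: -5, 1; r = 7.
Inside |z| < r: -5, 1. Outside (|z| ≥ r): ∅.
p(0) = -5, so log|p(0)| = log(5) = 1.6094.
Apply Jensen: I(r) = log|p(0)| + Σ_k log(r/|z_k|), summed over zeros inside |z| < r.
  log(r/|z_k|) for z_k = -5: log(7/5) = 0.3365
  log(r/|z_k|) for z_k = 1: log(7/1) = 1.9459
Sum over inside zeros: 2.2824.
I(r) = log|p(0)| + (inside sum) = 1.6094 + 2.2824 = 3.8918.
Closed form (all zeros inside, monic): I(r) = n·log(r) = 2·log(7) = 3.8918. ✓

I(r) ≈ 3.8918.


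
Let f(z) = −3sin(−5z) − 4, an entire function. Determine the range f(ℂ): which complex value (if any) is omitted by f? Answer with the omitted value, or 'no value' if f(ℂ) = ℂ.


Little Picard bounds the complement of f(ℂ) to at most one point.
sin is entire and surjective onto ℂ: for every w ∈ ℂ, sin(ζ) = w has a solution ζ ∈ ℂ (e.g., via the complex inverse arcsin). With ζ = −5z this gives z = ζ/(-5). Then -3·sin(−5z) takes every value in -3·ℂ = ℂ, and adding -4 is a bijection of ℂ. So f is surjective and omits no value. (Note: only on the real line is sin bounded by [−1, 1].)

Omitted value: no value.


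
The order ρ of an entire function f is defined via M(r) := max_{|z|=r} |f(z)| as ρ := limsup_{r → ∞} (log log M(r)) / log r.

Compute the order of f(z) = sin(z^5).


Write sin(w) = (e^{iw} ± e^{−iw})/(2 or 2i), so |sin(w)| ≤ e^{|w|}. With w = z^5, |w| ≤ 1r^5 + 0 on |z|=r, giving M(r) ≤ e^{1r^5 + 0} and ρ ≤ 5. For the lower bound, choose z on |z|=r with 1z^5 purely imaginary of modulus 1r^5; then |sin(z^5)| grows like e^{1r^5}/2, so ρ ≥ 5. Hence ρ = 5.
Therefore ρ = 5.

Order ρ = 5.


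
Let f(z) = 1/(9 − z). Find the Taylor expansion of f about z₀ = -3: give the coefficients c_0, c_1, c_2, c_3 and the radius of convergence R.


Let w = z − z₀, so z = z₀ + w.
Then 9 − z = 9 − (z₀ + w) = (9 − z₀) − w = 12 − w.
f(z) = 1/(12 − w) = (1/(12)) · 1/(1 − w/(12)) = Σ_{n≥0} w^n / (12)^(n+1).
So c_n = 1/(12)^(n+1):
  c_0 = 1/(12)^1 = 1/12.
  c_1 = 1/(12)^2 = 1/144.
  c_2 = 1/(12)^3 = 1/1728.
  c_3 = 1/(12)^4 = 1/20736.
The series is valid for |w/d| < 1, i.e. |z − z₀| < |d|.
Radius of convergence: R = |9 − z₀| = |12| = 12 (distance from z₀ to the singularity z = 9).

c_0 = 1/12, c_1 = 1/144, c_2 = 1/1728, c_3 = 1/20736; R = 12.


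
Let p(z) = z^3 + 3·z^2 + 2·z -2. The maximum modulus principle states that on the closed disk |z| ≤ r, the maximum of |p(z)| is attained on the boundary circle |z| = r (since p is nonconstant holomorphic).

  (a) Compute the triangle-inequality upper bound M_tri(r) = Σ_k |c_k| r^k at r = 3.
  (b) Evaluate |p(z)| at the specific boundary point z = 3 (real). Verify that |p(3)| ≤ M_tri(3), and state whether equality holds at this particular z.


Coefficients: c_0 = -2, c_1 = 2, c_2 = 3, c_3 = 1. Radius r = 3.
Part (a). Triangle bound: M_tri(r) = Σ_k |c_k| r^k
  = |-2|·3^0 + |2|·3^1 + |3|·3^2 + |1|·3^3
  = 2 + 6 + 27 + 27 = 62.
This bounds M(r) := max_{|z|=r} |p(z)| from above; equality holds iff all terms c_k z^k can be made to align in phase at a single z on |z|=r.
Part (b). At z = 3 (real, on the circle |z| = r):
  p(3) = (-2)·3^0 + (2)·3^1 + (3)·3^2 + (1)·3^3 = 58.
  |p(3)| = 58.
Check: |p(3)| = 58 ≤ 62 = M_tri(3). ✓ Equality does not hold at z = 3 (the coefficients have mixed signs, so the terms do not all align in phase there).

M_tri(3) = 62; |p(3)| = 58; equality at z=3: no.


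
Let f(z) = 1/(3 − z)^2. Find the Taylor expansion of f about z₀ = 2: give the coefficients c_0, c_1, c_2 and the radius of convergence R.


Let w = z − z₀, so z = z₀ + w.
Then 3 − z = 3 − (z₀ + w) = (3 − z₀) − w = 1 − w.
f(z) = 1/(1 − w)^2 = (1/(1)^2) · (1 − w/(1))^{−2}.
By the binomial series (1−u)^{−2} = Σ_{n≥0} C(n+1, 1) u^n for |u|<1, with u = w/(1):
  c_n = C(n+1, 1) / (1)^(n+2).
  c_0 = 1/(1)^2 = 1.
  c_1 = 2/(1)^3 = 2.
  c_2 = 3/(1)^4 = 3.
The series is valid for |w/d| < 1, i.e. |z − z₀| < |d|.
Radius of convergence: R = |3 − z₀| = |1| = 1 (distance from z₀ to the singularity z = 3).

c_0 = 1, c_1 = 2, c_2 = 3; R = 1.


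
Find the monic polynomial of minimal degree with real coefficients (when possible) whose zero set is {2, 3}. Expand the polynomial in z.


The polynomial is p(z) = ∏_{α ∈ S} (z − α), where S = {2, 3}.
Expanding the product yields: p(z) = z^2 -5·z + 6.
The resulting polynomial has degree 2 and real coefficients as required.

p(z) = z^2 -5·z + 6.


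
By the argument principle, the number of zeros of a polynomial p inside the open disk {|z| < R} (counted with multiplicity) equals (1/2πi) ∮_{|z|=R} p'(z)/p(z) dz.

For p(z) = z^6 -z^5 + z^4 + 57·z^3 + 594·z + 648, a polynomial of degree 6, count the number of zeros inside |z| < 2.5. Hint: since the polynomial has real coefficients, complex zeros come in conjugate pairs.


The zeros of p are: (0 + 3i), (0 - 3i), (3 + 3i), (3 - 3i), -4, -1.
Their magnitudes are: 3, 3, 4.243, 4.243, 4, 1.
Zeros with |z| < R = 2.5: -1.
Count = 1.
By the argument principle, (1/2πi) ∮_{|z|=R} p'(z)/p(z) dz equals exactly this count.

Number of zeros inside |z| < 2.5: 1.


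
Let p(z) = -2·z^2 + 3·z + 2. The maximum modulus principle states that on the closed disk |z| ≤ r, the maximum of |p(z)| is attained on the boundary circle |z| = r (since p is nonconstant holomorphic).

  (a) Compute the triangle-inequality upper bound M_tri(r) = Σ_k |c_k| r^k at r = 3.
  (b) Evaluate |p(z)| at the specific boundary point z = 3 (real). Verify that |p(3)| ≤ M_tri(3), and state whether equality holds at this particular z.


Coefficients: c_0 = 2, c_1 = 3, c_2 = -2. Radius r = 3.
Part (a). Triangle bound: M_tri(r) = Σ_k |c_k| r^k
  = |2|·3^0 + |3|·3^1 + |-2|·3^2
  = 2 + 9 + 18 = 29.
This bounds M(r) := max_{|z|=r} |p(z)| from above; equality holds iff all terms c_k z^k can be made to align in phase at a single z on |z|=r.
Part (b). At z = 3 (real, on the circle |z| = r):
  p(3) = (2)·3^0 + (3)·3^1 + (-2)·3^2 = -7.
  |p(3)| = 7.
Check: |p(3)| = 7 ≤ 29 = M_tri(3). ✓ Equality does not hold at z = 3 (the coefficients have mixed signs, so the terms do not all align in phase there).

M_tri(3) = 29; |p(3)| = 7; equality at z=3: no.


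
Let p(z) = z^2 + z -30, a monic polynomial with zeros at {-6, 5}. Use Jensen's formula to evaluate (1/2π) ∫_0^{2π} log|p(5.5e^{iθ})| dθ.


Zeros: -6, 5; r = 5.5.
Inside |z| < r: 5. Outside (|z| ≥ r): -6.
p(0) = -30, so log|p(0)| = log(30) = 3.4012.
Apply Jensen: I(r) = log|p(0)| + Σ_k log(r/|z_k|), summed over zeros inside |z| < r.
  log(r/|z_k|) for z_k = 5: log(5.5/5) = 0.0953
  Outside zeros (-6) contribute nothing to the Jensen sum.
Sum over inside zeros: 0.0953.
I(r) = log|p(0)| + (inside sum) = 3.4012 + 0.0953 = 3.4965.
Note: since some zeros are outside |z| ≤ r, the simplified n·log(r) form does NOT apply — only the inside zeros contribute.

I(r) ≈ 3.4965.


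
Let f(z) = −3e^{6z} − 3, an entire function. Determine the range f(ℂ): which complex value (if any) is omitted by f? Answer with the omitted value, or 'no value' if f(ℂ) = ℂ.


Little Picard bounds the complement of f(ℂ) to at most one point.
e^{6z} is never zero on ℂ, so -3·e^{6z} takes every value in ℂ ∖ {0}. Adding -3 shifts the range to ℂ ∖ {-3}. Thus f omits exactly the value -3.

Omitted value: -3.


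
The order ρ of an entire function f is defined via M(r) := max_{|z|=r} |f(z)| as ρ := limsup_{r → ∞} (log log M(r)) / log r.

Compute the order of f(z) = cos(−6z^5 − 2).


Write cos(w) = (e^{iw} ± e^{−iw})/(2 or 2i), so |cos(w)| ≤ e^{|w|}. With w = −6z^5 − 2, |w| ≤ 6r^5 + 2 on |z|=r, giving M(r) ≤ e^{6r^5 + 2} and ρ ≤ 5. For the lower bound, choose z on |z|=r with -6z^5 purely imaginary of modulus 6r^5; then |cos(−6z^5 − 2)| grows like e^{6r^5}/2, so ρ ≥ 5. Hence ρ = 5.
Therefore ρ = 5.

Order ρ = 5.


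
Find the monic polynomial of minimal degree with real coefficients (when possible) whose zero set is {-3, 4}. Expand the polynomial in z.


The polynomial is p(z) = ∏_{α ∈ S} (z − α), where S = {-3, 4}.
Expanding the product yields: p(z) = z^2 -z -12.
The resulting polynomial has degree 2 and real coefficients as required.

p(z) = z^2 -z -12.
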